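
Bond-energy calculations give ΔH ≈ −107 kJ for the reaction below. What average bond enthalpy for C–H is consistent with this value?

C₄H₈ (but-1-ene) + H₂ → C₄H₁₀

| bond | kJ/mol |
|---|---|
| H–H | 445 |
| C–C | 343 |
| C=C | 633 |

Let D be the C–H bond energy.
Σ(broken) = 2×343 + 8×D + 1×633 + 1×445 = 1764 + 8D
Σ(formed) = 3×343 + 10×D = 1029 + 10D
ΔH = Σ(broken) − Σ(formed) = (1764 + 8D) − (1029 + 10D) = +735 − 2D
Setting this equal to −107 kJ gives 2D = 842, so D = 421 kJ/mol.

D(C–H) ≈ 421 kJ/mol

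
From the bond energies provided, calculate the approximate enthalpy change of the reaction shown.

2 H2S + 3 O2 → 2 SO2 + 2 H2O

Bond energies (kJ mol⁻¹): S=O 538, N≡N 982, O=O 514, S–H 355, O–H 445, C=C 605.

Bonds broken (reactants):
  O=O: 3 × 514 = 1542
  S–H: 4 × 355 = 1420
  Σ(broken) = 2962 kJ
Bonds formed (products):
  O–H: 4 × 445 = 1780
  S=O: 4 × 538 = 2152
  Σ(formed) = 3932 kJ
ΔH = Σ(broken) − Σ(formed) = 2962 − 3932 = −970 kJ

ΔH ≈ −970 kJ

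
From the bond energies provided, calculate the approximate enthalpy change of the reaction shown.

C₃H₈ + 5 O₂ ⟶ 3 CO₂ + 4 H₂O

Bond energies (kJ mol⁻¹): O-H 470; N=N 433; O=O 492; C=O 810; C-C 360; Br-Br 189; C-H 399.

ΔH ≈ −2248 kJ

Bonds broken (reactants):
  C-C: 2 × 360 = 720
  C-H: 8 × 399 = 3192
  O=O: 5 × 492 = 2460
  Σ(broken) = 6372 kJ
Bonds formed (products):
  C=O: 6 × 810 = 4860
  O-H: 8 × 470 = 3760
  Σ(formed) = 8620 kJ
ΔH = Σ(broken) − Σ(formed) = 6372 − 8620 = −2248 kJ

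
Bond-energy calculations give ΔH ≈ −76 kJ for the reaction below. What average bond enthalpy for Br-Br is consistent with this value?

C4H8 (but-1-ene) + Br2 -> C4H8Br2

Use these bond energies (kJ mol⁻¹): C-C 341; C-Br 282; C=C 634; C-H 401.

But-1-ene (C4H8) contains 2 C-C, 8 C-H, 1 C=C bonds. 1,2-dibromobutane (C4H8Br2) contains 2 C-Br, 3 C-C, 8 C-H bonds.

Let D be the Br-Br bond energy.
Σ(broken) = 1×D + 2×341 + 8×401 + 1×634 = 4524 + D
Σ(formed) = 2×282 + 3×341 + 8×401 = 4795
ΔH = Σ(broken) − Σ(formed) = (4524 + D) − (4795) = −271 + D
Setting this equal to −76 kJ gives D = 195 kJ/mol.

D(Br-Br) ≈ 195 kJ/mol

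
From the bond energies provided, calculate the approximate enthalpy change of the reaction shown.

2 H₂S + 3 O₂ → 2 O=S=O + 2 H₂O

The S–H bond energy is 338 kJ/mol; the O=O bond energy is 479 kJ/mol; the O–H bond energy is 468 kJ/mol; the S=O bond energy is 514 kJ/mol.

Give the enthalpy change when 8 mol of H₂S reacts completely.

ΔH = −4556 kJ

Bonds broken (reactants):
  O=O: 3 × 479 = 1437
  S–H: 4 × 338 = 1352
  Σ(broken) = 2789 kJ
Bonds formed (products):
  O–H: 4 × 468 = 1872
  S=O: 4 × 514 = 2056
  Σ(formed) = 3928 kJ
ΔH = Σ(broken) − Σ(formed) = 2789 − 3928 = −1139 kJ
For 4× the reaction as written: 4 × (−1139) = −4556 kJ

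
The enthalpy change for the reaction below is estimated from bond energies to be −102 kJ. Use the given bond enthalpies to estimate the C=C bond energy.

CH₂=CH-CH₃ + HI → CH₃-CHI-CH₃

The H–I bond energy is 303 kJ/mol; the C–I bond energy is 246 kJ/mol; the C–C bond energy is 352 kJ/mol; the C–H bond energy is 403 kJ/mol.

Let D be the C=C bond energy.
Σ(broken) = 1×352 + 6×403 + 1×D + 1×303 = 3073 + D
Σ(formed) = 2×352 + 7×403 + 1×246 = 3771
ΔH = Σ(broken) − Σ(formed) = (3073 + D) − (3771) = −698 + D
Setting this equal to −102 kJ gives D = 596 kJ/mol.

D(C=C) ≈ 596 kJ/mol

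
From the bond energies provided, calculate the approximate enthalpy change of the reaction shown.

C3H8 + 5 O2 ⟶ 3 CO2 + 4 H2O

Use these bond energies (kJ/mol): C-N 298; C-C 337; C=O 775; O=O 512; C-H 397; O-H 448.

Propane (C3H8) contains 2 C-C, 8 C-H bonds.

Bonds broken (reactants):
  C-C: 2 × 337 = 674
  C-H: 8 × 397 = 3176
  O=O: 5 × 512 = 2560
  Σ(broken) = 6410 kJ
Bonds formed (products):
  C=O: 6 × 775 = 4650
  O-H: 8 × 448 = 3584
  Σ(formed) = 8234 kJ
ΔH = Σ(broken) − Σ(formed) = 6410 − 8234 = −1824 kJ

ΔH ≈ −1824 kJ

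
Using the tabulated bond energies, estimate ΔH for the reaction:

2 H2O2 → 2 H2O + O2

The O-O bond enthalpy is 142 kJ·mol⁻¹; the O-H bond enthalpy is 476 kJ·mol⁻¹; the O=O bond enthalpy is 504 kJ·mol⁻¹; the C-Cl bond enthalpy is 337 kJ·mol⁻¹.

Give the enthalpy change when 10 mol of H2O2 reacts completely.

ΔH = −1100 kJ

Bonds broken (reactants):
  O-H: 4 × 476 = 1904
  O-O: 2 × 142 = 284
  Σ(broken) = 2188 kJ
Bonds formed (products):
  O-H: 4 × 476 = 1904
  O=O: 1 × 504 = 504
  Σ(formed) = 2408 kJ
ΔH = Σ(broken) − Σ(formed) = 2188 − 2408 = −220 kJ
For 5× the reaction as written: 5 × (−220) = −1100 kJ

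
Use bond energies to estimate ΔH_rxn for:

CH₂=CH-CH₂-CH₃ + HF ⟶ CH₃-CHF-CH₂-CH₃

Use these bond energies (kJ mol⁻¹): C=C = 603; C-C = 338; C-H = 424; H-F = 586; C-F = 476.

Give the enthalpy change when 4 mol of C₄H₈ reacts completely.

ΔH = −196 kJ

Bonds broken (reactants):
  C-C: 2 × 338 = 676
  C-H: 8 × 424 = 3392
  C=C: 1 × 603 = 603
  H-F: 1 × 586 = 586
  Σ(broken) = 5257 kJ
Bonds formed (products):
  C-C: 3 × 338 = 1014
  C-F: 1 × 476 = 476
  C-H: 9 × 424 = 3816
  Σ(formed) = 5306 kJ
ΔH = Σ(broken) − Σ(formed) = 5257 − 5306 = −49 kJ
For 4× the reaction as written: 4 × (−49) = −196 kJ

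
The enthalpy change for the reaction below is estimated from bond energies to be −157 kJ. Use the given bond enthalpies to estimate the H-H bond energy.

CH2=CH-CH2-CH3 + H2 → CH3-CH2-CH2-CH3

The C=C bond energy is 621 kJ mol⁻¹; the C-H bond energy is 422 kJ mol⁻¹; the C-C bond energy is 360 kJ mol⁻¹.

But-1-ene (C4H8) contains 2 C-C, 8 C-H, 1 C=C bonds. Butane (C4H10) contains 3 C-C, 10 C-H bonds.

Let D be the H-H bond energy.
Σ(broken) = 2×360 + 8×422 + 1×621 + 1×D = 4717 + D
Σ(formed) = 3×360 + 10×422 = 5300
ΔH = Σ(broken) − Σ(formed) = (4717 + D) − (5300) = −583 + D
Setting this equal to −157 kJ gives D = 426 kJ/mol.

D(H-H) ≈ 426 kJ/mol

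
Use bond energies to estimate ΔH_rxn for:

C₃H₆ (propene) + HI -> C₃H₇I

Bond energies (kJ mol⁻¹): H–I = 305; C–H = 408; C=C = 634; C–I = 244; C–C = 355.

ΔH ≈ −68 kJ

Bonds broken (reactants):
  C–C: 1 × 355 = 355
  C–H: 6 × 408 = 2448
  C=C: 1 × 634 = 634
  H–I: 1 × 305 = 305
  Σ(broken) = 3742 kJ
Bonds formed (products):
  C–C: 2 × 355 = 710
  C–H: 7 × 408 = 2856
  C–I: 1 × 244 = 244
  Σ(formed) = 3810 kJ
ΔH = Σ(broken) − Σ(formed) = 3742 − 3810 = −68 kJ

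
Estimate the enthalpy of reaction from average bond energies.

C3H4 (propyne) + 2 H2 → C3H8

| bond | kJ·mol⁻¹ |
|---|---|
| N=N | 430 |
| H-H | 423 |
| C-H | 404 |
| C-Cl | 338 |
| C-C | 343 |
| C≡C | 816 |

Bonds broken (reactants):
  C≡C: 1 × 816 = 816
  C-C: 1 × 343 = 343
  C-H: 4 × 404 = 1616
  H-H: 2 × 423 = 846
  Σ(broken) = 3621 kJ
Bonds formed (products):
  C-C: 2 × 343 = 686
  C-H: 8 × 404 = 3232
  Σ(formed) = 3918 kJ
ΔH = Σ(broken) − Σ(formed) = 3621 − 3918 = −297 kJ

ΔH ≈ −297 kJ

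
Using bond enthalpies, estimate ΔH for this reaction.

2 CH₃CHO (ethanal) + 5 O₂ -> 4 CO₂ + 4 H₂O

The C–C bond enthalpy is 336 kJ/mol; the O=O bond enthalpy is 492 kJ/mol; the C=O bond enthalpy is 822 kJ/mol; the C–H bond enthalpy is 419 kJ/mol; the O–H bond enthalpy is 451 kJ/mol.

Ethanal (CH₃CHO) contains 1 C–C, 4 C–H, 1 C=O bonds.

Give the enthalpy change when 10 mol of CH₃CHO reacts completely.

Bonds broken (reactants):
  C–C: 2 × 336 = 672
  C–H: 8 × 419 = 3352
  C=O: 2 × 822 = 1644
  O=O: 5 × 492 = 2460
  Σ(broken) = 8128 kJ
Bonds formed (products):
  C=O: 8 × 822 = 6576
  O–H: 8 × 451 = 3608
  Σ(formed) = 10184 kJ
ΔH = Σ(broken) − Σ(formed) = 8128 − 10184 = −2056 kJ
For 5× the reaction as written: 5 × (−2056) = −10280 kJ

ΔH = −10280 kJ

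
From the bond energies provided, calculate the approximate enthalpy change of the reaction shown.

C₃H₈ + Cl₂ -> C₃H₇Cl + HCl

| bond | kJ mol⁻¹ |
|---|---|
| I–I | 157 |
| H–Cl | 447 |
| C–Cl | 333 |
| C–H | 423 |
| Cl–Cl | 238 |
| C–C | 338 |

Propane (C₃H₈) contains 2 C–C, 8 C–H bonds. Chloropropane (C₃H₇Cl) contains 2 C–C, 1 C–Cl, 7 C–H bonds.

ΔH ≈ −119 kJ

Bonds broken (reactants):
  C–C: 2 × 338 = 676
  C–H: 8 × 423 = 3384
  Cl–Cl: 1 × 238 = 238
  Σ(broken) = 4298 kJ
Bonds formed (products):
  C–C: 2 × 338 = 676
  C–Cl: 1 × 333 = 333
  C–H: 7 × 423 = 2961
  H–Cl: 1 × 447 = 447
  Σ(formed) = 4417 kJ
ΔH = Σ(broken) − Σ(formed) = 4298 − 4417 = −119 kJ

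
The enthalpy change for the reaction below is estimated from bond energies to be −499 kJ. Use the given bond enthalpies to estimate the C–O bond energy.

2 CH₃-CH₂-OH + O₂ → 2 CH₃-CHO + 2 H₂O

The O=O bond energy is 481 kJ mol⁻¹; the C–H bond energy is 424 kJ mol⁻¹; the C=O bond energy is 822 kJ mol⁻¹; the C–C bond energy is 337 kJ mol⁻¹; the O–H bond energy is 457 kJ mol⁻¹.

Let D be the C–O bond energy.
Σ(broken) = 2×337 + 10×424 + 2×D + 2×457 + 1×481 = 6309 + 2D
Σ(formed) = 2×337 + 8×424 + 2×822 + 4×457 = 7538
ΔH = Σ(broken) − Σ(formed) = (6309 + 2D) − (7538) = −1229 + 2D
Setting this equal to −499 kJ gives 2D = 730, so D = 365 kJ/mol.

D(C–O) ≈ 365 kJ/mol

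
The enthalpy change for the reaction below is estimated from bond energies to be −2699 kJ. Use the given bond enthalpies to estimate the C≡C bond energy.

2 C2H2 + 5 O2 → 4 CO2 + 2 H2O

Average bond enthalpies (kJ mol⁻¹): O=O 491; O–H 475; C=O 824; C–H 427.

D(C≡C) ≈ 815 kJ/mol

Let D be the C≡C bond energy.
Σ(broken) = 2×D + 4×427 + 5×491 = 4163 + 2D
Σ(formed) = 8×824 + 4×475 = 8492
ΔH = Σ(broken) − Σ(formed) = (4163 + 2D) − (8492) = −4329 + 2D
Setting this equal to −2699 kJ gives 2D = 1630, so D = 815 kJ/mol.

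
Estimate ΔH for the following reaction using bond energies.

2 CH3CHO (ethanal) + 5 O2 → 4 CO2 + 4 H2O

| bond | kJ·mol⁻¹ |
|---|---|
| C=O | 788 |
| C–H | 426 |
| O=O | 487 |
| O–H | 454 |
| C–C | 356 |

Bonds broken (reactants):
  C–C: 2 × 356 = 712
  C–H: 8 × 426 = 3408
  C=O: 2 × 788 = 1576
  O=O: 5 × 487 = 2435
  Σ(broken) = 8131 kJ
Bonds formed (products):
  C=O: 8 × 788 = 6304
  O–H: 8 × 454 = 3632
  Σ(formed) = 9936 kJ
ΔH = Σ(broken) − Σ(formed) = 8131 − 9936 = −1805 kJ

ΔH ≈ −1805 kJ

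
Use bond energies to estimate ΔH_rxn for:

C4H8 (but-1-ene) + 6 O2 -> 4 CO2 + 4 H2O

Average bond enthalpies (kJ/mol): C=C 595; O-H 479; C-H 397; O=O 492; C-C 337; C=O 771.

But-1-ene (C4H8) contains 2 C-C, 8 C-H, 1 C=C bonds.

ΔH ≈ −2603 kJ

Bonds broken (reactants):
  C-C: 2 × 337 = 674
  C-H: 8 × 397 = 3176
  C=C: 1 × 595 = 595
  O=O: 6 × 492 = 2952
  Σ(broken) = 7397 kJ
Bonds formed (products):
  C=O: 8 × 771 = 6168
  O-H: 8 × 479 = 3832
  Σ(formed) = 10000 kJ
ΔH = Σ(broken) − Σ(formed) = 7397 − 10000 = −2603 kJ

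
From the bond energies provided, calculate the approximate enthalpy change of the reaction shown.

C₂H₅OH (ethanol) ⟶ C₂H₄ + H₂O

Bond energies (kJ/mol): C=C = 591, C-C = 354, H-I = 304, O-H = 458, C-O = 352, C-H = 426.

ΔH ≈ +83 kJ

Bonds broken (reactants):
  C-C: 1 × 354 = 354
  C-H: 5 × 426 = 2130
  C-O: 1 × 352 = 352
  O-H: 1 × 458 = 458
  Σ(broken) = 3294 kJ
Bonds formed (products):
  C-H: 4 × 426 = 1704
  C=C: 1 × 591 = 591
  O-H: 2 × 458 = 916
  Σ(formed) = 3211 kJ
ΔH = Σ(broken) − Σ(formed) = 3294 − 3211 = +83 kJ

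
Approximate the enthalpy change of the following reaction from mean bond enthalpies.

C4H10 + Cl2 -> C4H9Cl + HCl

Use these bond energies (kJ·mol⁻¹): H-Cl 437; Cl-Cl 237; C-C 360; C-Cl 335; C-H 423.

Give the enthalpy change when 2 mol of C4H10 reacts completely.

Bonds broken (reactants):
  C-C: 3 × 360 = 1080
  C-H: 10 × 423 = 4230
  Cl-Cl: 1 × 237 = 237
  Σ(broken) = 5547 kJ
Bonds formed (products):
  C-C: 3 × 360 = 1080
  C-Cl: 1 × 335 = 335
  C-H: 9 × 423 = 3807
  H-Cl: 1 × 437 = 437
  Σ(formed) = 5659 kJ
ΔH = Σ(broken) − Σ(formed) = 5547 − 5659 = −112 kJ
For 2× the reaction as written: 2 × (−112) = −224 kJ

ΔH = −224 kJ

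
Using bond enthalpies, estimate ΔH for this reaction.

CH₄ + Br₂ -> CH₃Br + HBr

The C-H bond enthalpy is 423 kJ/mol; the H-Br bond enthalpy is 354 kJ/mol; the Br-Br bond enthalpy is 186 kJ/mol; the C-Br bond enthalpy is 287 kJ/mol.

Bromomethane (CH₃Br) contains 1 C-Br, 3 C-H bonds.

ΔH ≈ −32 kJ

Bonds broken (reactants):
  Br-Br: 1 × 186 = 186
  C-H: 4 × 423 = 1692
  Σ(broken) = 1878 kJ
Bonds formed (products):
  C-Br: 1 × 287 = 287
  C-H: 3 × 423 = 1269
  H-Br: 1 × 354 = 354
  Σ(formed) = 1910 kJ
ΔH = Σ(broken) − Σ(formed) = 1878 − 1910 = −32 kJ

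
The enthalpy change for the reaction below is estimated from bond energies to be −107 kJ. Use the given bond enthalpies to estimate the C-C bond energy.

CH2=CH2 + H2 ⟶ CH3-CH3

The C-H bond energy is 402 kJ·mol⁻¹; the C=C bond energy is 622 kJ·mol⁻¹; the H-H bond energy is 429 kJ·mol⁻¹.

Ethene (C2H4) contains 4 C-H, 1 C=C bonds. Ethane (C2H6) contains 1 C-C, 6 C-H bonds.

Let D be the C-C bond energy.
Σ(broken) = 4×402 + 1×622 + 1×429 = 2659
Σ(formed) = 1×D + 6×402 = 2412 + D
ΔH = Σ(broken) − Σ(formed) = (2659) − (2412 + D) = +247 − D
Setting this equal to −107 kJ gives D = 354 kJ/mol.

D(C-C) ≈ 354 kJ/mol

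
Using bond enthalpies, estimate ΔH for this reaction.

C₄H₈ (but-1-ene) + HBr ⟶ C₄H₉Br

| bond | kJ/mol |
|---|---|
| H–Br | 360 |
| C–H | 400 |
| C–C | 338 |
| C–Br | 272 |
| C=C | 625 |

ΔH ≈ −25 kJ

Bonds broken (reactants):
  C–C: 2 × 338 = 676
  C–H: 8 × 400 = 3200
  C=C: 1 × 625 = 625
  H–Br: 1 × 360 = 360
  Σ(broken) = 4861 kJ
Bonds formed (products):
  C–Br: 1 × 272 = 272
  C–C: 3 × 338 = 1014
  C–H: 9 × 400 = 3600
  Σ(formed) = 4886 kJ
ΔH = Σ(broken) − Σ(formed) = 4861 − 4886 = −25 kJ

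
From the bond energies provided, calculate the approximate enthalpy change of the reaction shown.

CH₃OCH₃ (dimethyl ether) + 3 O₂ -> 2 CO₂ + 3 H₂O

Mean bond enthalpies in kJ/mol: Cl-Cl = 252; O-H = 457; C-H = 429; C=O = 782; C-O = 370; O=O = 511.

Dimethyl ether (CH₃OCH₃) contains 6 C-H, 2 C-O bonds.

ΔH ≈ −1023 kJ

Bonds broken (reactants):
  C-H: 6 × 429 = 2574
  C-O: 2 × 370 = 740
  O=O: 3 × 511 = 1533
  Σ(broken) = 4847 kJ
Bonds formed (products):
  C=O: 4 × 782 = 3128
  O-H: 6 × 457 = 2742
  Σ(formed) = 5870 kJ
ΔH = Σ(broken) − Σ(formed) = 4847 − 5870 = −1023 kJ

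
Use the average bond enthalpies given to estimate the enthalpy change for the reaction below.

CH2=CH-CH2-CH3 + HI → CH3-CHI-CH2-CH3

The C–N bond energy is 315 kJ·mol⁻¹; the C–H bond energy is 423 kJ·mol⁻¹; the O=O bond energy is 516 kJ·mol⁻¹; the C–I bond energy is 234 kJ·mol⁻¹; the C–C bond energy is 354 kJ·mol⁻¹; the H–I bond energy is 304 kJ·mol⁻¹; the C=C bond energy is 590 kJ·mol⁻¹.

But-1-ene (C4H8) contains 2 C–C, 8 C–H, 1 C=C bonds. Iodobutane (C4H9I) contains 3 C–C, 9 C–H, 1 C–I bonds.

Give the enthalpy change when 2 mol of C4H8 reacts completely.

Bonds broken (reactants):
  C–C: 2 × 354 = 708
  C–H: 8 × 423 = 3384
  C=C: 1 × 590 = 590
  H–I: 1 × 304 = 304
  Σ(broken) = 4986 kJ
Bonds formed (products):
  C–C: 3 × 354 = 1062
  C–H: 9 × 423 = 3807
  C–I: 1 × 234 = 234
  Σ(formed) = 5103 kJ
ΔH = Σ(broken) − Σ(formed) = 4986 − 5103 = −117 kJ
For 2× the reaction as written: 2 × (−117) = −234 kJ

ΔH = −234 kJ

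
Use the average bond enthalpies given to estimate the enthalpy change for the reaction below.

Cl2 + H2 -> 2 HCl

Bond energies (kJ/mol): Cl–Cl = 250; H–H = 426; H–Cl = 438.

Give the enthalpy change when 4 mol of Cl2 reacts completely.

Bonds broken (reactants):
  Cl–Cl: 1 × 250 = 250
  H–H: 1 × 426 = 426
  Σ(broken) = 676 kJ
Bonds formed (products):
  H–Cl: 2 × 438 = 876
  Σ(formed) = 876 kJ
ΔH = Σ(broken) − Σ(formed) = 676 − 876 = −200 kJ
For 4× the reaction as written: 4 × (−200) = −800 kJ

ΔH = −800 kJ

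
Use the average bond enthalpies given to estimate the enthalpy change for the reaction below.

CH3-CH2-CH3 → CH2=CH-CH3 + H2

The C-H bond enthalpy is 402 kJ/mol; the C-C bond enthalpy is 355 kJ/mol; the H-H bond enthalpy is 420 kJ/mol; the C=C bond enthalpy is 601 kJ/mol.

Bonds broken (reactants):
  C-C: 2 × 355 = 710
  C-H: 8 × 402 = 3216
  Σ(broken) = 3926 kJ
Bonds formed (products):
  C-C: 1 × 355 = 355
  C-H: 6 × 402 = 2412
  C=C: 1 × 601 = 601
  H-H: 1 × 420 = 420
  Σ(formed) = 3788 kJ
ΔH = Σ(broken) − Σ(formed) = 3926 − 3788 = +138 kJ

ΔH ≈ +138 kJ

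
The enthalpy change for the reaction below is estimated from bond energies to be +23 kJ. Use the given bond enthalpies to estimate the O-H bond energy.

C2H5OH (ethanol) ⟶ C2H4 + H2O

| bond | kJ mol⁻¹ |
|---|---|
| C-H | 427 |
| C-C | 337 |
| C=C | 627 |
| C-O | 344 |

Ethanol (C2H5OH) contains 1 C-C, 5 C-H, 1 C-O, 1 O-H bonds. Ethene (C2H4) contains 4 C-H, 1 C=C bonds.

D(O-H) ≈ 458 kJ/mol

Let D be the O-H bond energy.
Σ(broken) = 1×337 + 5×427 + 1×344 + 1×D = 2816 + D
Σ(formed) = 4×427 + 1×627 + 2×D = 2335 + 2D
ΔH = Σ(broken) − Σ(formed) = (2816 + D) − (2335 + 2D) = +481 − D
Setting this equal to +23 kJ gives D = 458 kJ/mol.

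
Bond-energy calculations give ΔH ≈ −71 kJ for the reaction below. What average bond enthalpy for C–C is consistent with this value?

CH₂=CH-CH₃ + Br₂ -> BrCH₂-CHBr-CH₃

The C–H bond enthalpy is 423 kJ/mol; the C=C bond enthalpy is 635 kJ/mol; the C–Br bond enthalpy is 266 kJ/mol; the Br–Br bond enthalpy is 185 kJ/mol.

D(C–C) ≈ 359 kJ/mol

Let D be the C–C bond energy.
Σ(broken) = 1×185 + 1×D + 6×423 + 1×635 = 3358 + D
Σ(formed) = 2×266 + 2×D + 6×423 = 3070 + 2D
ΔH = Σ(broken) − Σ(formed) = (3358 + D) − (3070 + 2D) = +288 − D
Setting this equal to −71 kJ gives D = 359 kJ/mol.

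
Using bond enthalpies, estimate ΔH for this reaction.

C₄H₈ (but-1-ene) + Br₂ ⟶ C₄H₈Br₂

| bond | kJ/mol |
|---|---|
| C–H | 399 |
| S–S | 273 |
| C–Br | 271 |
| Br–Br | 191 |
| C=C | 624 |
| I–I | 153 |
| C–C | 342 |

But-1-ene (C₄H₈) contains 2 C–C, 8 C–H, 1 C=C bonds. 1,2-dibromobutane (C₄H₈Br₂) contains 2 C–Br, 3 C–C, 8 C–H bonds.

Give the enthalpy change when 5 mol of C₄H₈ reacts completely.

Bonds broken (reactants):
  Br–Br: 1 × 191 = 191
  C–C: 2 × 342 = 684
  C–H: 8 × 399 = 3192
  C=C: 1 × 624 = 624
  Σ(broken) = 4691 kJ
Bonds formed (products):
  C–Br: 2 × 271 = 542
  C–C: 3 × 342 = 1026
  C–H: 8 × 399 = 3192
  Σ(formed) = 4760 kJ
ΔH = Σ(broken) − Σ(formed) = 4691 − 4760 = −69 kJ
For 5× the reaction as written: 5 × (−69) = −345 kJ

ΔH = −345 kJ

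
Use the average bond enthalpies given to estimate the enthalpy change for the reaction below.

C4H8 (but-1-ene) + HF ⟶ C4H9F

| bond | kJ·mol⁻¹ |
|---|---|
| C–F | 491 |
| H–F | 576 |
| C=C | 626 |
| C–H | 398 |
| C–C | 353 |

Bonds broken (reactants):
  C–C: 2 × 353 = 706
  C–H: 8 × 398 = 3184
  C=C: 1 × 626 = 626
  H–F: 1 × 576 = 576
  Σ(broken) = 5092 kJ
Bonds formed (products):
  C–C: 3 × 353 = 1059
  C–F: 1 × 491 = 491
  C–H: 9 × 398 = 3582
  Σ(formed) = 5132 kJ
ΔH = Σ(broken) − Σ(formed) = 5092 − 5132 = −40 kJ

ΔH ≈ −40 kJ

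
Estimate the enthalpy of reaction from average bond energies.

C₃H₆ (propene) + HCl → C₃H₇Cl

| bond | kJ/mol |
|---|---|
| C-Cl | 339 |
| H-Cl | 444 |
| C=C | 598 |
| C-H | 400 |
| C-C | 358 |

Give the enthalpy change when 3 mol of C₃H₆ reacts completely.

ΔH = −165 kJ

Bonds broken (reactants):
  C-C: 1 × 358 = 358
  C-H: 6 × 400 = 2400
  C=C: 1 × 598 = 598
  H-Cl: 1 × 444 = 444
  Σ(broken) = 3800 kJ
Bonds formed (products):
  C-C: 2 × 358 = 716
  C-Cl: 1 × 339 = 339
  C-H: 7 × 400 = 2800
  Σ(formed) = 3855 kJ
ΔH = Σ(broken) − Σ(formed) = 3800 − 3855 = −55 kJ
For 3× the reaction as written: 3 × (−55) = −165 kJ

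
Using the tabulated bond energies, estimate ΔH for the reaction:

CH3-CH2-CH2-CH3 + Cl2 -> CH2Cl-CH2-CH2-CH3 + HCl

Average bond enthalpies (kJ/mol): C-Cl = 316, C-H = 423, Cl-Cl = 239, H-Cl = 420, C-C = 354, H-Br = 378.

Bonds broken (reactants):
  C-C: 3 × 354 = 1062
  C-H: 10 × 423 = 4230
  Cl-Cl: 1 × 239 = 239
  Σ(broken) = 5531 kJ
Bonds formed (products):
  C-C: 3 × 354 = 1062
  C-Cl: 1 × 316 = 316
  C-H: 9 × 423 = 3807
  H-Cl: 1 × 420 = 420
  Σ(formed) = 5605 kJ
ΔH = Σ(broken) − Σ(formed) = 5531 − 5605 = −74 kJ

ΔH ≈ −74 kJ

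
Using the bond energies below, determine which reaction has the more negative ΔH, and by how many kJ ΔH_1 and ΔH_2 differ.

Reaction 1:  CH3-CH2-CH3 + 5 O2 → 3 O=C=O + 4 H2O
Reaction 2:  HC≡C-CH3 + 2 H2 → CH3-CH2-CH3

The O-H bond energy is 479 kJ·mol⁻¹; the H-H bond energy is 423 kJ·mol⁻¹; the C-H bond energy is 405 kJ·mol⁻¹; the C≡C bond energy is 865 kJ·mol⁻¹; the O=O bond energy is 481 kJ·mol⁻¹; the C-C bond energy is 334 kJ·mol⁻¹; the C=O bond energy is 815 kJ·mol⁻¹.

Reaction 1, by 2166 kJ

Reaction 1:
  Bonds broken (reactants):
    C-C: 2 × 334 = 668
    C-H: 8 × 405 = 3240
    O=O: 5 × 481 = 2405
    Σ(broken) = 6313 kJ
  Bonds formed (products):
    C=O: 6 × 815 = 4890
    O-H: 8 × 479 = 3832
    Σ(formed) = 8722 kJ
  ΔH_1 = 6313 − 8722 = −2409 kJ
Reaction 2:
  Bonds broken (reactants):
    C≡C: 1 × 865 = 865
    C-C: 1 × 334 = 334
    C-H: 4 × 405 = 1620
    H-H: 2 × 423 = 846
    Σ(broken) = 3665 kJ
  Bonds formed (products):
    C-C: 2 × 334 = 668
    C-H: 8 × 405 = 3240
    Σ(formed) = 3908 kJ
  ΔH_2 = 3665 − 3908 = −243 kJ
ΔH_1 − ΔH_2 = −2166 kJ, so reaction 1 has the more negative ΔH; |ΔH_1 − ΔH_2| = 2166 kJ.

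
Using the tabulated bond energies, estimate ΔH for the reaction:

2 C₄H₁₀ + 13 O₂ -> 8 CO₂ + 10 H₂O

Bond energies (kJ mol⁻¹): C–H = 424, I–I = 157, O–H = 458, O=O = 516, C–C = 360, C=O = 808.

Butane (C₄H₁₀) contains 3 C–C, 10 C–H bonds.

ΔH ≈ −4740 kJ

Bonds broken (reactants):
  C–C: 6 × 360 = 2160
  C–H: 20 × 424 = 8480
  O=O: 13 × 516 = 6708
  Σ(broken) = 17348 kJ
Bonds formed (products):
  C=O: 16 × 808 = 12928
  O–H: 20 × 458 = 9160
  Σ(formed) = 22088 kJ
ΔH = Σ(broken) − Σ(formed) = 17348 − 22088 = −4740 kJ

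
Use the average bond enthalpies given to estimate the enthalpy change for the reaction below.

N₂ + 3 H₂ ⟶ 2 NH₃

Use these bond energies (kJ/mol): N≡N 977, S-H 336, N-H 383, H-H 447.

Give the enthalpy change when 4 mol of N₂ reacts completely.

Bonds broken (reactants):
  H-H: 3 × 447 = 1341
  N≡N: 1 × 977 = 977
  Σ(broken) = 2318 kJ
Bonds formed (products):
  N-H: 6 × 383 = 2298
  Σ(formed) = 2298 kJ
ΔH = Σ(broken) − Σ(formed) = 2318 − 2298 = +20 kJ
For 4× the reaction as written: 4 × (+20) = +80 kJ

ΔH = +80 kJ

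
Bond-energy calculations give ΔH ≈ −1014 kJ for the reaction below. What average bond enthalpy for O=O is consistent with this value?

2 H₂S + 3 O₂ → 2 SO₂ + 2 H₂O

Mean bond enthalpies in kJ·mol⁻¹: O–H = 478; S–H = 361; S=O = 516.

D(O=O) ≈ 506 kJ/mol

Let D be the O=O bond energy.
Σ(broken) = 3×D + 4×361 = 1444 + 3D
Σ(formed) = 4×478 + 4×516 = 3976
ΔH = Σ(broken) − Σ(formed) = (1444 + 3D) − (3976) = −2532 + 3D
Setting this equal to −1014 kJ gives 3D = 1518, so D = 506 kJ/mol.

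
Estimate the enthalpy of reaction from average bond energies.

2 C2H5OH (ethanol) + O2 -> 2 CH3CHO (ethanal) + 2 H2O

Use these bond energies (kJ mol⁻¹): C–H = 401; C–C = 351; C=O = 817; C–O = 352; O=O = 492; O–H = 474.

ΔH ≈ −584 kJ

Bonds broken (reactants):
  C–C: 2 × 351 = 702
  C–H: 10 × 401 = 4010
  C–O: 2 × 352 = 704
  O–H: 2 × 474 = 948
  O=O: 1 × 492 = 492
  Σ(broken) = 6856 kJ
Bonds formed (products):
  C–C: 2 × 351 = 702
  C–H: 8 × 401 = 3208
  C=O: 2 × 817 = 1634
  O–H: 4 × 474 = 1896
  Σ(formed) = 7440 kJ
ΔH = Σ(broken) − Σ(formed) = 6856 − 7440 = −584 kJ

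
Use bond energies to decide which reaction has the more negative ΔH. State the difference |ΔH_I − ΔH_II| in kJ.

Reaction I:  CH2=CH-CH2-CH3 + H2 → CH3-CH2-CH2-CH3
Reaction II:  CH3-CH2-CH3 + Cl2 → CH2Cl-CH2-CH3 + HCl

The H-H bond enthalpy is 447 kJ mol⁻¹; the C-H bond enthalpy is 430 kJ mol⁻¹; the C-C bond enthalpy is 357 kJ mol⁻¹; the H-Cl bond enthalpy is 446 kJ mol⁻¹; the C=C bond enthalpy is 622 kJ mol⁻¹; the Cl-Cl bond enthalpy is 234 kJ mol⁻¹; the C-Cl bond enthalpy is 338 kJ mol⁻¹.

Reaction I, by 28 kJ

Reaction I:
  Bonds broken (reactants):
    C-C: 2 × 357 = 714
    C-H: 8 × 430 = 3440
    C=C: 1 × 622 = 622
    H-H: 1 × 447 = 447
    Σ(broken) = 5223 kJ
  Bonds formed (products):
    C-C: 3 × 357 = 1071
    C-H: 10 × 430 = 4300
    Σ(formed) = 5371 kJ
  ΔH_I = 5223 − 5371 = −148 kJ
Reaction II:
  Bonds broken (reactants):
    C-C: 2 × 357 = 714
    C-H: 8 × 430 = 3440
    Cl-Cl: 1 × 234 = 234
    Σ(broken) = 4388 kJ
  Bonds formed (products):
    C-C: 2 × 357 = 714
    C-Cl: 1 × 338 = 338
    C-H: 7 × 430 = 3010
    H-Cl: 1 × 446 = 446
    Σ(formed) = 4508 kJ
  ΔH_II = 4388 − 4508 = −120 kJ
ΔH_I − ΔH_II = −28 kJ, so reaction I has the more negative ΔH; |ΔH_I − ΔH_II| = 28 kJ.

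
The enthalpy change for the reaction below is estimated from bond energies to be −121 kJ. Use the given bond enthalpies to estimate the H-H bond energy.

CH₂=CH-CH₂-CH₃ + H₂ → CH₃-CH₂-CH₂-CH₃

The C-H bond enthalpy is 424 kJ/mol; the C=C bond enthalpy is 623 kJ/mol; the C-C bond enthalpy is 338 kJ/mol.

D(H-H) ≈ 442 kJ/mol

Let D be the H-H bond energy.
Σ(broken) = 2×338 + 8×424 + 1×623 + 1×D = 4691 + D
Σ(formed) = 3×338 + 10×424 = 5254
ΔH = Σ(broken) − Σ(formed) = (4691 + D) − (5254) = −563 + D
Setting this equal to −121 kJ gives D = 442 kJ/mol.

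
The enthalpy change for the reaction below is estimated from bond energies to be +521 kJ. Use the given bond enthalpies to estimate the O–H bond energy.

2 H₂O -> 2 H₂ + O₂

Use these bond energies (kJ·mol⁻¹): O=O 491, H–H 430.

Let D be the O–H bond energy.
Σ(broken) = 4×D = 4D
Σ(formed) = 2×430 + 1×491 = 1351
ΔH = Σ(broken) − Σ(formed) = (4D) − (1351) = −1351 + 4D
Setting this equal to +521 kJ gives 4D = 1872, so D = 468 kJ/mol.

D(O–H) ≈ 468 kJ/mol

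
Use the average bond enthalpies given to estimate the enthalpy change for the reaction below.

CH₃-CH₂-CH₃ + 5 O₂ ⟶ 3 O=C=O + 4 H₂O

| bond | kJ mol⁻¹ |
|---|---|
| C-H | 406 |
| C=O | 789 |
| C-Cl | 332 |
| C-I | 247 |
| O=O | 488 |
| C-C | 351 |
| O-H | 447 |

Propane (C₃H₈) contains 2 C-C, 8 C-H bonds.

Bonds broken (reactants):
  C-C: 2 × 351 = 702
  C-H: 8 × 406 = 3248
  O=O: 5 × 488 = 2440
  Σ(broken) = 6390 kJ
Bonds formed (products):
  C=O: 6 × 789 = 4734
  O-H: 8 × 447 = 3576
  Σ(formed) = 8310 kJ
ΔH = Σ(broken) − Σ(formed) = 6390 − 8310 = −1920 kJ

ΔH ≈ −1920 kJ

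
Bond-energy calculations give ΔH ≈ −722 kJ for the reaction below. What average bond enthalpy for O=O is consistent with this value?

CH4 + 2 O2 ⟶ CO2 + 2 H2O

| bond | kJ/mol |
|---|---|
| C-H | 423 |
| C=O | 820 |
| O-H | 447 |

D(O=O) ≈ 507 kJ/mol

Let D be the O=O bond energy.
Σ(broken) = 4×423 + 2×D = 1692 + 2D
Σ(formed) = 2×820 + 4×447 = 3428
ΔH = Σ(broken) − Σ(formed) = (1692 + 2D) − (3428) = −1736 + 2D
Setting this equal to −722 kJ gives 2D = 1014, so D = 507 kJ/mol.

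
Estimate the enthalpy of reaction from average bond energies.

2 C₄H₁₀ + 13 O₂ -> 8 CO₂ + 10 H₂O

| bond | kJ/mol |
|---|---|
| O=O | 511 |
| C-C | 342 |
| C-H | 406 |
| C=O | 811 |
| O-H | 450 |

Bonds broken (reactants):
  C-C: 6 × 342 = 2052
  C-H: 20 × 406 = 8120
  O=O: 13 × 511 = 6643
  Σ(broken) = 16815 kJ
Bonds formed (products):
  C=O: 16 × 811 = 12976
  O-H: 20 × 450 = 9000
  Σ(formed) = 21976 kJ
ΔH = Σ(broken) − Σ(formed) = 16815 − 21976 = −5161 kJ

ΔH ≈ −5161 kJ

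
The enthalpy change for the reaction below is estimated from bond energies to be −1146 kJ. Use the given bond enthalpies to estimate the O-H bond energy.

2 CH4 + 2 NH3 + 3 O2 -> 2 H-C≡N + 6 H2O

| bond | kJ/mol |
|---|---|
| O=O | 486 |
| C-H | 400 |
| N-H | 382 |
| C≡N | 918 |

D(O-H) ≈ 455 kJ/mol

Let D be the O-H bond energy.
Σ(broken) = 8×400 + 6×382 + 3×486 = 6950
Σ(formed) = 2×918 + 2×400 + 12×D = 2636 + 12D
ΔH = Σ(broken) − Σ(formed) = (6950) − (2636 + 12D) = +4314 − 12D
Setting this equal to −1146 kJ gives 12D = 5460, so D = 455 kJ/mol.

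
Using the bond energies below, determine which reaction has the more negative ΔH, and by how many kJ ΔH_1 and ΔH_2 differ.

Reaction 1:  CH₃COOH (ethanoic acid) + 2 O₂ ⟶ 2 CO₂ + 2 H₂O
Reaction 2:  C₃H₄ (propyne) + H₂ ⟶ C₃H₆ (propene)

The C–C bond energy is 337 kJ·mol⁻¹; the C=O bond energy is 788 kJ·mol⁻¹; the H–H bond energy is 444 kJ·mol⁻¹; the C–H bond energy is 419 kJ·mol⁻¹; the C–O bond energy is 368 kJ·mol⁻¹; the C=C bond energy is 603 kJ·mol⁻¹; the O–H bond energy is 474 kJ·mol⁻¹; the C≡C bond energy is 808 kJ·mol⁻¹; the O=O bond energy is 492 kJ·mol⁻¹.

Reaction 1:
  Bonds broken (reactants):
    C–C: 1 × 337 = 337
    C–H: 3 × 419 = 1257
    C–O: 1 × 368 = 368
    C=O: 1 × 788 = 788
    O–H: 1 × 474 = 474
    O=O: 2 × 492 = 984
    Σ(broken) = 4208 kJ
  Bonds formed (products):
    C=O: 4 × 788 = 3152
    O–H: 4 × 474 = 1896
    Σ(formed) = 5048 kJ
  ΔH_1 = 4208 − 5048 = −840 kJ
Reaction 2:
  Bonds broken (reactants):
    C≡C: 1 × 808 = 808
    C–C: 1 × 337 = 337
    C–H: 4 × 419 = 1676
    H–H: 1 × 444 = 444
    Σ(broken) = 3265 kJ
  Bonds formed (products):
    C–C: 1 × 337 = 337
    C–H: 6 × 419 = 2514
    C=C: 1 × 603 = 603
    Σ(formed) = 3454 kJ
  ΔH_2 = 3265 − 3454 = −189 kJ
ΔH_1 − ΔH_2 = −651 kJ, so reaction 1 has the more negative ΔH; |ΔH_1 − ΔH_2| = 651 kJ.

Reaction 1, by 651 kJ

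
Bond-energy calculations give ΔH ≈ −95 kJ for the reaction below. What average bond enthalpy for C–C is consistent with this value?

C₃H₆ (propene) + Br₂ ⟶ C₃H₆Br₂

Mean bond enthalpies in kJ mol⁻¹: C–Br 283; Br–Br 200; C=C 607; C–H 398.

Let D be the C–C bond energy.
Σ(broken) = 1×200 + 1×D + 6×398 + 1×607 = 3195 + D
Σ(formed) = 2×283 + 2×D + 6×398 = 2954 + 2D
ΔH = Σ(broken) − Σ(formed) = (3195 + D) − (2954 + 2D) = +241 − D
Setting this equal to −95 kJ gives D = 336 kJ/mol.

D(C–C) ≈ 336 kJ/mol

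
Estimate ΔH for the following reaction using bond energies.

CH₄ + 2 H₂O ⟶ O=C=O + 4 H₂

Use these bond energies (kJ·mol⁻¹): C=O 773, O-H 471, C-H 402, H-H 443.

ΔH ≈ +174 kJ

Bonds broken (reactants):
  C-H: 4 × 402 = 1608
  O-H: 4 × 471 = 1884
  Σ(broken) = 3492 kJ
Bonds formed (products):
  C=O: 2 × 773 = 1546
  H-H: 4 × 443 = 1772
  Σ(formed) = 3318 kJ
ΔH = Σ(broken) − Σ(formed) = 3492 − 3318 = +174 kJ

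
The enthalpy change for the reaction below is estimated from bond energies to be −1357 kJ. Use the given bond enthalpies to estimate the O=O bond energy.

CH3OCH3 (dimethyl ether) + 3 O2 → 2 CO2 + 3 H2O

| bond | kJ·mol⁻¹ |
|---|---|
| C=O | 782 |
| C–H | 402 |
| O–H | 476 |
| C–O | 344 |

Let D be the O=O bond energy.
Σ(broken) = 6×402 + 2×344 + 3×D = 3100 + 3D
Σ(formed) = 4×782 + 6×476 = 5984
ΔH = Σ(broken) − Σ(formed) = (3100 + 3D) − (5984) = −2884 + 3D
Setting this equal to −1357 kJ gives 3D = 1527, so D = 509 kJ/mol.

D(O=O) ≈ 509 kJ/mol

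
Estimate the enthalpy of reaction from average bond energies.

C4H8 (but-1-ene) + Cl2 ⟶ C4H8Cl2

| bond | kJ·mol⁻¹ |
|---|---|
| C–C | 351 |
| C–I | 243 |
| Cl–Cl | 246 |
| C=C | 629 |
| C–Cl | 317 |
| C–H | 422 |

ΔH ≈ −110 kJ

Bonds broken (reactants):
  C–C: 2 × 351 = 702
  C–H: 8 × 422 = 3376
  C=C: 1 × 629 = 629
  Cl–Cl: 1 × 246 = 246
  Σ(broken) = 4953 kJ
Bonds formed (products):
  C–C: 3 × 351 = 1053
  C–Cl: 2 × 317 = 634
  C–H: 8 × 422 = 3376
  Σ(formed) = 5063 kJ
ΔH = Σ(broken) − Σ(formed) = 4953 − 5063 = −110 kJ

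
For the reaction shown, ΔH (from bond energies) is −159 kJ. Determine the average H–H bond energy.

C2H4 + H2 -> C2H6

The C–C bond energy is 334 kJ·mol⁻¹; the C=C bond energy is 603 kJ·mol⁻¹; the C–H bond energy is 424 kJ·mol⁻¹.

Let D be the H–H bond energy.
Σ(broken) = 4×424 + 1×603 + 1×D = 2299 + D
Σ(formed) = 1×334 + 6×424 = 2878
ΔH = Σ(broken) − Σ(formed) = (2299 + D) − (2878) = −579 + D
Setting this equal to −159 kJ gives D = 420 kJ/mol.

D(H–H) ≈ 420 kJ/mol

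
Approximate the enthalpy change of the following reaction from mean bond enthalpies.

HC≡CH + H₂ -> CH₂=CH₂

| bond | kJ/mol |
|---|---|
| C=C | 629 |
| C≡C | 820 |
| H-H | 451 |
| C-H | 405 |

Bonds broken (reactants):
  C≡C: 1 × 820 = 820
  C-H: 2 × 405 = 810
  H-H: 1 × 451 = 451
  Σ(broken) = 2081 kJ
Bonds formed (products):
  C-H: 4 × 405 = 1620
  C=C: 1 × 629 = 629
  Σ(formed) = 2249 kJ
ΔH = Σ(broken) − Σ(formed) = 2081 − 2249 = −168 kJ

ΔH ≈ −168 kJ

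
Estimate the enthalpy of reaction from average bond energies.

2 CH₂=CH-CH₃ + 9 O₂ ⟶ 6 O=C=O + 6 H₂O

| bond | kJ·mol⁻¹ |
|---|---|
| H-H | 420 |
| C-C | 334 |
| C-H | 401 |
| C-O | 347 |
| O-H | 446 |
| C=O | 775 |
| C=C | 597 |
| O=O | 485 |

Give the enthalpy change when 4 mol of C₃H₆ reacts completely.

Bonds broken (reactants):
  C-C: 2 × 334 = 668
  C-H: 12 × 401 = 4812
  C=C: 2 × 597 = 1194
  O=O: 9 × 485 = 4365
  Σ(broken) = 11039 kJ
Bonds formed (products):
  C=O: 12 × 775 = 9300
  O-H: 12 × 446 = 5352
  Σ(formed) = 14652 kJ
ΔH = Σ(broken) − Σ(formed) = 11039 − 14652 = −3613 kJ
For 2× the reaction as written: 2 × (−3613) = −7226 kJ

ΔH = −7226 kJ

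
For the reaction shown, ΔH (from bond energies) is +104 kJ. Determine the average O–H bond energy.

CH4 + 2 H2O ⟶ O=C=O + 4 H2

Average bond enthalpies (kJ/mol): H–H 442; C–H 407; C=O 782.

Let D be the O–H bond energy.
Σ(broken) = 4×407 + 4×D = 1628 + 4D
Σ(formed) = 2×782 + 4×442 = 3332
ΔH = Σ(broken) − Σ(formed) = (1628 + 4D) − (3332) = −1704 + 4D
Setting this equal to +104 kJ gives 4D = 1808, so D = 452 kJ/mol.

D(O–H) ≈ 452 kJ/mol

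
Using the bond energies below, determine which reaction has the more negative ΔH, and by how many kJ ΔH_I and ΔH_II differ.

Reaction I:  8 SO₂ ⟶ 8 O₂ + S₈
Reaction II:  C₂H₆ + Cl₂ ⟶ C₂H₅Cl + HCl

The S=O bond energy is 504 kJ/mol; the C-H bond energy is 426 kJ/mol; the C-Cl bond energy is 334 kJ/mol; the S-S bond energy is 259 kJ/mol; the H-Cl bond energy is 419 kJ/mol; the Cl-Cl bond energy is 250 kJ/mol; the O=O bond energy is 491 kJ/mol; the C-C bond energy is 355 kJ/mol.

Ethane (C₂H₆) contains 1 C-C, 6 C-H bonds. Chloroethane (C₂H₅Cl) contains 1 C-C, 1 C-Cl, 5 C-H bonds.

Reaction II, by 2141 kJ

Reaction I:
  Bonds broken (reactants):
    S=O: 16 × 504 = 8064
    Σ(broken) = 8064 kJ
  Bonds formed (products):
    O=O: 8 × 491 = 3928
    S-S: 8 × 259 = 2072
    Σ(formed) = 6000 kJ
  ΔH_I = 8064 − 6000 = +2064 kJ
Reaction II:
  Bonds broken (reactants):
    C-C: 1 × 355 = 355
    C-H: 6 × 426 = 2556
    Cl-Cl: 1 × 250 = 250
    Σ(broken) = 3161 kJ
  Bonds formed (products):
    C-C: 1 × 355 = 355
    C-Cl: 1 × 334 = 334
    C-H: 5 × 426 = 2130
    H-Cl: 1 × 419 = 419
    Σ(formed) = 3238 kJ
  ΔH_II = 3161 − 3238 = −77 kJ
ΔH_I − ΔH_II = +2141 kJ, so reaction II has the more negative ΔH; |ΔH_I − ΔH_II| = 2141 kJ.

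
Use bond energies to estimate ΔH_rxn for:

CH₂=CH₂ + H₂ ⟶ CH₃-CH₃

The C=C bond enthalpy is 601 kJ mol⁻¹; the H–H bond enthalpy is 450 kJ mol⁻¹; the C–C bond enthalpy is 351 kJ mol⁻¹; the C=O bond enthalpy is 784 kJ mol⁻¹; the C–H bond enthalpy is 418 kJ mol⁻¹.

Bonds broken (reactants):
  C–H: 4 × 418 = 1672
  C=C: 1 × 601 = 601
  H–H: 1 × 450 = 450
  Σ(broken) = 2723 kJ
Bonds formed (products):
  C–C: 1 × 351 = 351
  C–H: 6 × 418 = 2508
  Σ(formed) = 2859 kJ
ΔH = Σ(broken) − Σ(formed) = 2723 − 2859 = −136 kJ

ΔH ≈ −136 kJ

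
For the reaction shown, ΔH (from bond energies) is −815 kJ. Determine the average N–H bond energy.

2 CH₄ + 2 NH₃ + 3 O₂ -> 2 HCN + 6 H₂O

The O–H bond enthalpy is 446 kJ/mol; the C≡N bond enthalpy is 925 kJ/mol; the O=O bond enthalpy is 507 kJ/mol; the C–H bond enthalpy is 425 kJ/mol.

Let D be the N–H bond energy.
Σ(broken) = 8×425 + 6×D + 3×507 = 4921 + 6D
Σ(formed) = 2×925 + 2×425 + 12×446 = 8052
ΔH = Σ(broken) − Σ(formed) = (4921 + 6D) − (8052) = −3131 + 6D
Setting this equal to −815 kJ gives 6D = 2316, so D = 386 kJ/mol.

D(N–H) ≈ 386 kJ/mol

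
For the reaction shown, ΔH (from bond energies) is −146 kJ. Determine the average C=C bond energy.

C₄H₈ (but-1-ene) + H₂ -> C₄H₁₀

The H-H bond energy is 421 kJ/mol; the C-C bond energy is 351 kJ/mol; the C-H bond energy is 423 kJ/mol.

Let D be the C=C bond energy.
Σ(broken) = 2×351 + 8×423 + 1×D + 1×421 = 4507 + D
Σ(formed) = 3×351 + 10×423 = 5283
ΔH = Σ(broken) − Σ(formed) = (4507 + D) − (5283) = −776 + D
Setting this equal to −146 kJ gives D = 630 kJ/mol.

D(C=C) ≈ 630 kJ/mol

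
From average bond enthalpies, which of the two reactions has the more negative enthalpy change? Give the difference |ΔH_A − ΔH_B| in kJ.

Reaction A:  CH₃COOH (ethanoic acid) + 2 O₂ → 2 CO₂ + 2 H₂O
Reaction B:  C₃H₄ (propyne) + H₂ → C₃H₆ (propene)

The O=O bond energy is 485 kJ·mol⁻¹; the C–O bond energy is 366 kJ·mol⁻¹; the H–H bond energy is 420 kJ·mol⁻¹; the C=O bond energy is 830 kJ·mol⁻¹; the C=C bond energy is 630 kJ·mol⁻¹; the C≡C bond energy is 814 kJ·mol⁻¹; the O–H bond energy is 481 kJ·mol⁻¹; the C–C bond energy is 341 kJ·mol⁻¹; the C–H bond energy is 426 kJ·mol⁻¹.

Reaction A, by 730 kJ

Reaction A:
  Bonds broken (reactants):
    C–C: 1 × 341 = 341
    C–H: 3 × 426 = 1278
    C–O: 1 × 366 = 366
    C=O: 1 × 830 = 830
    O–H: 1 × 481 = 481
    O=O: 2 × 485 = 970
    Σ(broken) = 4266 kJ
  Bonds formed (products):
    C=O: 4 × 830 = 3320
    O–H: 4 × 481 = 1924
    Σ(formed) = 5244 kJ
  ΔH_A = 4266 − 5244 = −978 kJ
Reaction B:
  Bonds broken (reactants):
    C≡C: 1 × 814 = 814
    C–C: 1 × 341 = 341
    C–H: 4 × 426 = 1704
    H–H: 1 × 420 = 420
    Σ(broken) = 3279 kJ
  Bonds formed (products):
    C–C: 1 × 341 = 341
    C–H: 6 × 426 = 2556
    C=C: 1 × 630 = 630
    Σ(formed) = 3527 kJ
  ΔH_B = 3279 − 3527 = −248 kJ
ΔH_A − ΔH_B = −730 kJ, so reaction A has the more negative ΔH; |ΔH_A − ΔH_B| = 730 kJ.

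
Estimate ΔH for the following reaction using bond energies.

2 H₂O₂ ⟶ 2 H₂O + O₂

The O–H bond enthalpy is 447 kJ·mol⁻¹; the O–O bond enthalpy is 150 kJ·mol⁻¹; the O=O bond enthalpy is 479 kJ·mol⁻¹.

Bonds broken (reactants):
  O–H: 4 × 447 = 1788
  O–O: 2 × 150 = 300
  Σ(broken) = 2088 kJ
Bonds formed (products):
  O–H: 4 × 447 = 1788
  O=O: 1 × 479 = 479
  Σ(formed) = 2267 kJ
ΔH = Σ(broken) − Σ(formed) = 2088 − 2267 = −179 kJ

ΔH ≈ −179 kJ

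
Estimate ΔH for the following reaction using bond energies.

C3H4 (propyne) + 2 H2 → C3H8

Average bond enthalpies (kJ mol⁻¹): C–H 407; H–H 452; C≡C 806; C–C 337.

ΔH ≈ −255 kJ

Bonds broken (reactants):
  C≡C: 1 × 806 = 806
  C–C: 1 × 337 = 337
  C–H: 4 × 407 = 1628
  H–H: 2 × 452 = 904
  Σ(broken) = 3675 kJ
Bonds formed (products):
  C–C: 2 × 337 = 674
  C–H: 8 × 407 = 3256
  Σ(formed) = 3930 kJ
ΔH = Σ(broken) − Σ(formed) = 3675 − 3930 = −255 kJ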